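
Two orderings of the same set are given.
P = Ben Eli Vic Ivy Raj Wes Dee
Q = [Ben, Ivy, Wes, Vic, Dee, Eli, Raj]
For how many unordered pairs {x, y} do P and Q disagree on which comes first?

8

Assign each item its position (1..7) in the first ordering, then rewrite the second ordering as that position sequence:
positions: Ben→1, Eli→2, Vic→3, Ivy→4, Raj→5, Wes→6, Dee→7
second ordering as positions: [1, 4, 6, 3, 7, 2, 5]
Discordant pairs = inversions in this position sequence.
1: 0
4: 3, 2 → 2
6: 3, 2, 5 → 3
3: 2 → 1
7: 2, 5 → 2
2: 0
5: 0
Total: 0 + 2 + 3 + 1 + 2 + 0 + 0 = 8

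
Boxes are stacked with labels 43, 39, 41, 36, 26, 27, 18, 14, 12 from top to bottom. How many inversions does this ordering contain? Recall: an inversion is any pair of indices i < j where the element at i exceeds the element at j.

Out-of-order pairs: 34

Count, for each position, how many later elements it exceeds:
43: 8
39: 6
41: 6
36: 5
26: 3
27: 3
18: 2
14: 1
12: 0
Sum: 8 + 6 + 6 + 5 + 3 + 3 + 2 + 1 + 0 = 34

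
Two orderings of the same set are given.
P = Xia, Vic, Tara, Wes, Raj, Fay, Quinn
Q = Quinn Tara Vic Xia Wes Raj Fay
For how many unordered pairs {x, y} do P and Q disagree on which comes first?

9

Assign each item its position (1..7) in the first ordering, then rewrite the second ordering as that position sequence:
positions: Xia→1, Vic→2, Tara→3, Wes→4, Raj→5, Fay→6, Quinn→7
second ordering as positions: [7, 3, 2, 1, 4, 5, 6]
Discordant pairs = inversions in this position sequence.
7: 3, 2, 1, 4, 5, 6 → 6
3: 2, 1 → 2
2: 1 → 1
1: 0
4: 0
5: 0
6: 0
Total: 6 + 2 + 1 + 0 + 0 + 0 + 0 = 9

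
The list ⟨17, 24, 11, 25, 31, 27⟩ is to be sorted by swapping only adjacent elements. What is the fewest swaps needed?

The minimum number of adjacent swaps to sort an array equals its inversion count, since every such swap removes exactly one inversion.
Count inversions — for each element, later elements that are smaller:
17: 11 → 1
24: 11 → 1
11: none → 0
25: none → 0
31: 27 → 1
27: none → 0
Total inversions: 1 + 1 + 0 + 0 + 1 + 0 = 3

3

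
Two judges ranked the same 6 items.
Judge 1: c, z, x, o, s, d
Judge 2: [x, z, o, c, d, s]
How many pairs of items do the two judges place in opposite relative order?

Assign each item its position (1..6) in the first ordering, then rewrite the second ordering as that position sequence:
positions: c→1, z→2, x→3, o→4, s→5, d→6
second ordering as positions: [3, 2, 4, 1, 6, 5]
Discordant pairs = inversions in this position sequence.
3: 2, 1 → 2
2: 1 → 1
4: 1 → 1
1: 0
6: 5 → 1
5: 0
Total: 2 + 1 + 1 + 0 + 1 + 0 = 5

5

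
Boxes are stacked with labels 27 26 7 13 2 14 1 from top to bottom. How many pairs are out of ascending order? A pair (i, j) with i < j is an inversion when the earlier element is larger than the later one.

For each element, count later entries that are smaller:
27 → 26, 7, 13, 2, 14, 1 → 6
26 → 7, 13, 2, 14, 1 → 5
7 → 2, 1 → 2
13 → 2, 1 → 2
2 → 1 → 1
14 → 1 → 1
1 → none → 0
Sum: 6 + 5 + 2 + 2 + 1 + 1 + 0 = 17

Out-of-order pairs: 17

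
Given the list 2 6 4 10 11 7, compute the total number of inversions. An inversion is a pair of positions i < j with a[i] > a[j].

Out-of-order pairs: 3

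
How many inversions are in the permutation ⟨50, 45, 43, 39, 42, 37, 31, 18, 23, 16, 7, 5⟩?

Sweep left to right; for each value list the smaller values that follow it:
50 → 45, 43, 39, 42, 37, 31, 18, 23, 16, 7, 5 → 11
45 → 43, 39, 42, 37, 31, 18, 23, 16, 7, 5 → 10
43 → 39, 42, 37, 31, 18, 23, 16, 7, 5 → 9
39 → 37, 31, 18, 23, 16, 7, 5 → 7
42 → 37, 31, 18, 23, 16, 7, 5 → 7
37 → 31, 18, 23, 16, 7, 5 → 6
31 → 18, 23, 16, 7, 5 → 5
18 → 16, 7, 5 → 3
23 → 16, 7, 5 → 3
16 → 7, 5 → 2
7 → 5 → 1
5 → none → 0
Sum: 11 + 10 + 9 + 7 + 7 + 6 + 5 + 3 + 3 + 2 + 1 + 0 = 64

There are 64 inversions.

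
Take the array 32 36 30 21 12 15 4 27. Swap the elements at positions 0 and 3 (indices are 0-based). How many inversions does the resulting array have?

19 inversions

Positions 0 and 3 hold 32 and 21; after swapping, the array is [21, 36, 30, 32, 12, 15, 4, 27].
For each element, count later entries that are smaller:
21 → 12, 15, 4 → 3
36 → 30, 32, 12, 15, 4, 27 → 6
30 → 12, 15, 4, 27 → 4
32 → 12, 15, 4, 27 → 4
12 → 4 → 1
15 → 4 → 1
4 → none → 0
27 → none → 0
Sum: 3 + 6 + 4 + 4 + 1 + 1 + 0 + 0 = 19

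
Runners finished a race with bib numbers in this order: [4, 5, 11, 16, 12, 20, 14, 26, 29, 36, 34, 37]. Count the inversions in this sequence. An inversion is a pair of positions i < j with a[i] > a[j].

4 inversions

Count, for each position, how many later elements it exceeds:
4 → none → 0
5 → none → 0
11 → none → 0
16 → 12, 14 → 2
12 → none → 0
20 → 14 → 1
14 → none → 0
26 → none → 0
29 → none → 0
36 → 34 → 1
34 → none → 0
37 → none → 0
Sum: 0 + 0 + 0 + 2 + 0 + 1 + 0 + 0 + 0 + 1 + 0 + 0 = 4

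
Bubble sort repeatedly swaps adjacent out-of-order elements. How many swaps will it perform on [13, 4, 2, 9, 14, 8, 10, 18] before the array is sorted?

Adjacent swaps: 9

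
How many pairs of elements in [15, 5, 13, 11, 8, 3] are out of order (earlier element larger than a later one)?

Listing every pair i<j with a[i]>a[j] (using 1-based positions):
(1,2): 15 > 5
(1,3): 15 > 13
(1,4): 15 > 11
(1,5): 15 > 8
(1,6): 15 > 3
(2,6): 5 > 3
(3,4): 13 > 11
(3,5): 13 > 8
(3,6): 13 > 3
(4,5): 11 > 8
(4,6): 11 > 3
(5,6): 8 > 3
That's 12 pairs.

12 inversions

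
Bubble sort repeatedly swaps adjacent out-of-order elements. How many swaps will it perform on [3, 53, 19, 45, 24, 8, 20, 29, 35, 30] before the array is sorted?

Minimum adjacent swaps = number of inversions (each swap of adjacent out-of-order elements removes one inversion and no swap can remove more).
Count inversions — for each element, later elements that are smaller:
3: none → 0
53: 19, 45, 24, 8, 20, 29, 35, 30 → 8
19: 8 → 1
45: 24, 8, 20, 29, 35, 30 → 6
24: 8, 20 → 2
8: none → 0
20: none → 0
29: none → 0
35: 30 → 1
30: none → 0
Total inversions: 0 + 8 + 1 + 6 + 2 + 0 + 0 + 0 + 1 + 0 = 18

18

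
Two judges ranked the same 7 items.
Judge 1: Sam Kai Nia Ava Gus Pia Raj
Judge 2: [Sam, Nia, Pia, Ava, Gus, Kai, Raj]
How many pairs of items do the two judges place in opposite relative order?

6 discordant pairs

Assign each item its position (1..7) in the first ordering, then rewrite the second ordering as that position sequence:
positions: Sam→1, Kai→2, Nia→3, Ava→4, Gus→5, Pia→6, Raj→7
second ordering as positions: [1, 3, 6, 4, 5, 2, 7]
Discordant pairs = inversions in this position sequence.
1: 0
3: 2 → 1
6: 4, 5, 2 → 3
4: 2 → 1
5: 2 → 1
2: 0
7: 0
Total: 0 + 1 + 3 + 1 + 1 + 0 + 0 = 6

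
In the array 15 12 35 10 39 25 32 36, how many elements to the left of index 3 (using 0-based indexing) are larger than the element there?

The element at index 3 is 10.
Elements before it: 15, 12, 35
Those larger than 10: 15, 12, 35

3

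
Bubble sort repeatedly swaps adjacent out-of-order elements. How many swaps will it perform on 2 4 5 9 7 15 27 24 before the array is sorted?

There are 2 swaps.

Minimum adjacent swaps = number of inversions (each swap of adjacent out-of-order elements removes one inversion and no swap can remove more).
Count inversions — for each element, later elements that are smaller:
2: none → 0
4: none → 0
5: none → 0
9: 7 → 1
7: none → 0
15: none → 0
27: 24 → 1
24: none → 0
Total inversions: 0 + 0 + 0 + 1 + 0 + 0 + 1 + 0 = 2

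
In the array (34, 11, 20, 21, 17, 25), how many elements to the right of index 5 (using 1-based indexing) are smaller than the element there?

The element at index 5 is 17.
Elements after it: 25
None of them are smaller than 17.

0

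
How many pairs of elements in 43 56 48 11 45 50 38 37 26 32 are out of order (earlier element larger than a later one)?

There are 32 out-of-order pairs.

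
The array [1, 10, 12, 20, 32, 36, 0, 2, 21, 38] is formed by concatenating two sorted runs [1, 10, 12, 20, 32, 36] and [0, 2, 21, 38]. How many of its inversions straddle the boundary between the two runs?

There are 13 split inversions.

Take each right-half value and tally the left-half values above it:
r = 0: 1, 10, 12, 20, 32, 36 → 6
r = 2: 10, 12, 20, 32, 36 → 5
r = 21: 32, 36 → 2
r = 38: none → 0
Cross-inversions: 6 + 5 + 2 + 0 = 13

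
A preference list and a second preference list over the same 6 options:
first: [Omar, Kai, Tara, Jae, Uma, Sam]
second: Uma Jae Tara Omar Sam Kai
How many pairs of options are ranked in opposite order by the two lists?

10

Assign each item its position (1..6) in the first ordering, then rewrite the second ordering as that position sequence:
positions: Omar→1, Kai→2, Tara→3, Jae→4, Uma→5, Sam→6
second ordering as positions: [5, 4, 3, 1, 6, 2]
Discordant pairs = inversions in this position sequence.
5: 4, 3, 1, 2 → 4
4: 3, 1, 2 → 3
3: 1, 2 → 2
1: 0
6: 2 → 1
2: 0
Total: 4 + 3 + 2 + 0 + 1 + 0 = 10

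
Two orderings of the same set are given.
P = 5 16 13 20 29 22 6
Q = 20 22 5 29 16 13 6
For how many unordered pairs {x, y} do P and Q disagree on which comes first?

Assign each item its position (1..7) in the first ordering, then rewrite the second ordering as that position sequence:
positions: 5→1, 16→2, 13→3, 20→4, 29→5, 22→6, 6→7
second ordering as positions: [4, 6, 1, 5, 2, 3, 7]
Discordant pairs = inversions in this position sequence.
4: 1, 2, 3 → 3
6: 1, 5, 2, 3 → 4
1: 0
5: 2, 3 → 2
2: 0
3: 0
7: 0
Total: 3 + 4 + 0 + 2 + 0 + 0 + 0 = 9

9 disagreeing pairs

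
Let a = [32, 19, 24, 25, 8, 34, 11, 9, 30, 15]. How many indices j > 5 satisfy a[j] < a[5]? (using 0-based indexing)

4 such elements

The element at index 5 is 34.
Elements after it: 11, 9, 30, 15
Those smaller than 34: 11, 9, 30, 15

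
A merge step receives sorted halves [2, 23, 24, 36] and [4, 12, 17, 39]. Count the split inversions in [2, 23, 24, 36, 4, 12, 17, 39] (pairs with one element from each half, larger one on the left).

9

Take each right-half value and tally the left-half values above it:
r = 4: 23, 24, 36 → 3
r = 12: 23, 24, 36 → 3
r = 17: 23, 24, 36 → 3
r = 39: none → 0
Cross-inversions: 3 + 3 + 3 + 0 = 9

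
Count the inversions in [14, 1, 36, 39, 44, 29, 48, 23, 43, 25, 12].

26

Element-by-element contributions:
14: 2
1: 0
36: 4
39: 4
44: 5
29: 3
48: 4
23: 1
43: 2
25: 1
12: 0
Sum: 2 + 0 + 4 + 4 + 5 + 3 + 4 + 1 + 2 + 1 + 0 = 26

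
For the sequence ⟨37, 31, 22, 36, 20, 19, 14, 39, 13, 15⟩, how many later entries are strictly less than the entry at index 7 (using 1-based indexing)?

1

The element at index 7 is 14.
Elements after it: 39, 13, 15
Those smaller than 14: 13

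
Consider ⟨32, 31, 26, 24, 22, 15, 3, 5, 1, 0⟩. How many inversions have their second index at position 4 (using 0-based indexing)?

4

The element at index 4 is 22.
Elements before it: 32, 31, 26, 24
Those larger than 22: 32, 31, 26, 24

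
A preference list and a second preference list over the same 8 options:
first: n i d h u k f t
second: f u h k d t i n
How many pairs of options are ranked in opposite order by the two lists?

Assign each item its position (1..8) in the first ordering, then rewrite the second ordering as that position sequence:
positions: n→1, i→2, d→3, h→4, u→5, k→6, f→7, t→8
second ordering as positions: [7, 5, 4, 6, 3, 8, 2, 1]
Discordant pairs = inversions in this position sequence.
7: 5, 4, 6, 3, 2, 1 → 6
5: 4, 3, 2, 1 → 4
4: 3, 2, 1 → 3
6: 3, 2, 1 → 3
3: 2, 1 → 2
8: 2, 1 → 2
2: 1 → 1
1: 0
Total: 6 + 4 + 3 + 3 + 2 + 2 + 1 + 0 = 21

21 pairs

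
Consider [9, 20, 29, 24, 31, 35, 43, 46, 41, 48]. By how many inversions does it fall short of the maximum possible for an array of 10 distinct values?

Maximum inversions for 10 distinct elements is C(10, 2) = 10·9/2 = 45.
Current inversions — for each element, count later smaller elements:
9: 0
20: 0
29: 1
24: 0
31: 0
35: 0
43: 1
46: 1
41: 0
48: 0
Current total: 0 + 0 + 1 + 0 + 0 + 0 + 1 + 1 + 0 + 0 = 3
Shortfall: 45 − 3 = 42

42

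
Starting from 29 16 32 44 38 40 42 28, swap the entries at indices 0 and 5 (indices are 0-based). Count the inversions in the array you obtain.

Inversions: 15

Positions 0 and 5 hold 29 and 40; after swapping, the array is [40, 16, 32, 44, 38, 29, 42, 28].
For each element, count later entries that are smaller:
40: 5
16: 0
32: 2
44: 4
38: 2
29: 1
42: 1
28: 0
Sum: 5 + 0 + 2 + 4 + 2 + 1 + 1 + 0 = 15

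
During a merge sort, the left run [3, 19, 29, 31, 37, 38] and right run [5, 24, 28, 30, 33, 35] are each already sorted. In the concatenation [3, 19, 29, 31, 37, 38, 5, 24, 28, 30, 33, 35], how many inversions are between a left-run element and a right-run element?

Count, for every r in R, how many entries of L exceed r:
r = 5: 19, 29, 31, 37, 38 → 5
r = 24: 29, 31, 37, 38 → 4
r = 28: 29, 31, 37, 38 → 4
r = 30: 31, 37, 38 → 3
r = 33: 37, 38 → 2
r = 35: 37, 38 → 2
Cross-inversions: 5 + 4 + 4 + 3 + 2 + 2 = 20

20 split inversions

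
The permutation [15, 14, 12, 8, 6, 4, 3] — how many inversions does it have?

Sweep left to right; for each value list the smaller values that follow it:
15 → 14, 12, 8, 6, 4, 3 → 6
14 → 12, 8, 6, 4, 3 → 5
12 → 8, 6, 4, 3 → 4
8 → 6, 4, 3 → 3
6 → 4, 3 → 2
4 → 3 → 1
3 → none → 0
Sum: 6 + 5 + 4 + 3 + 2 + 1 + 0 = 21

21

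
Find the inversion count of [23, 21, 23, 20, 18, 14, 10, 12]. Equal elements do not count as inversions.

There are 25 inversions.

Count, for each position, how many later elements it exceeds:
23 → 21, 20, 18, 14, 10, 12 → 6
21 → 20, 18, 14, 10, 12 → 5
23 → 20, 18, 14, 10, 12 → 5
20 → 18, 14, 10, 12 → 4
18 → 14, 10, 12 → 3
14 → 10, 12 → 2
10 → none → 0
12 → none → 0
Sum: 6 + 5 + 5 + 4 + 3 + 2 + 0 + 0 = 25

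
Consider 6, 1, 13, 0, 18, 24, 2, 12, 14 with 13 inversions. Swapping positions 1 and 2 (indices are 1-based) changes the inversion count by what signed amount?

-1

Positions 1 and 2 hold 6 and 1; after swapping, the array is [1, 6, 13, 0, 18, 24, 2, 12, 14].
Element-by-element contributions:
1: 1
6: 2
13: 3
0: 0
18: 3
24: 3
2: 0
12: 0
14: 0
Sum: 1 + 2 + 3 + 0 + 3 + 3 + 0 + 0 + 0 = 12
Change: 12 − 13 = -1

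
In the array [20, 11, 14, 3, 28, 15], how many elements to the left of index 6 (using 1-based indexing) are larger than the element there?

The element at index 6 is 15.
Elements before it: 20, 11, 14, 3, 28
Those larger than 15: 20, 28

2 such elements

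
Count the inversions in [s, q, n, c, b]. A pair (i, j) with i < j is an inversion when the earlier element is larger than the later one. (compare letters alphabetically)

10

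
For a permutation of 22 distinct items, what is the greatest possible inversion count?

231 inversions

The maximum occurs when the array is in strictly decreasing order: every one of the C(22, 2) pairs is inverted.
C(22, 2) = 22·21/2 = 231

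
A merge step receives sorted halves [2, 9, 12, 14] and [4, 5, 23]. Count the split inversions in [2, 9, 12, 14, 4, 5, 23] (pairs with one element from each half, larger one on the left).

For each element r of the right run, count left-run elements greater than r:
r = 4: 9, 12, 14 → 3
r = 5: 9, 12, 14 → 3
r = 23: none → 0
Cross-inversions: 3 + 3 + 0 = 6

6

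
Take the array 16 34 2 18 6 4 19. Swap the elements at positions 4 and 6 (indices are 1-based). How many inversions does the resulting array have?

Inversions: 8

Positions 4 and 6 hold 18 and 4; after swapping, the array is [16, 34, 2, 4, 6, 18, 19].
Count, for each position, how many later elements it exceeds:
16: 3
34: 5
2: 0
4: 0
6: 0
18: 0
19: 0
Sum: 3 + 5 + 0 + 0 + 0 + 0 + 0 = 8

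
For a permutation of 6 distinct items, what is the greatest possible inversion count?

15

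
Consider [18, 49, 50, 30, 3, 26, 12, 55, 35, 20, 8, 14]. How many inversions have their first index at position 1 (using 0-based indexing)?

The element at index 1 is 49.
Elements after it: 50, 30, 3, 26, 12, 55, 35, 20, 8, 14
Those smaller than 49: 30, 3, 26, 12, 35, 20, 8, 14

8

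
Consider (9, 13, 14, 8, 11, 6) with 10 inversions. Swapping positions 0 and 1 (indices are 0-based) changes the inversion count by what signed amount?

Positions 0 and 1 hold 9 and 13; after swapping, the array is [13, 9, 14, 8, 11, 6].
Sweep left to right; for each value list the smaller values that follow it:
13: 4
9: 2
14: 3
8: 1
11: 1
6: 0
Sum: 4 + 2 + 3 + 1 + 1 + 0 = 11
Change: 11 − 10 = +1

+1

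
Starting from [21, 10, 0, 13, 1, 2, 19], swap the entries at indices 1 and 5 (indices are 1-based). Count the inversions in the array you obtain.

6

Positions 1 and 5 hold 21 and 1; after swapping, the array is [1, 10, 0, 13, 21, 2, 19].
For each element, count later entries that are smaller:
1: 1
10: 2
0: 0
13: 1
21: 2
2: 0
19: 0
Sum: 1 + 2 + 0 + 1 + 2 + 0 + 0 = 6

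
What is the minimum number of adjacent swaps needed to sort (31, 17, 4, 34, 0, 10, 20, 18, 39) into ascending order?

15

Minimum adjacent swaps = number of inversions (each swap of adjacent out-of-order elements removes one inversion and no swap can remove more).
Count inversions — for each element, later elements that are smaller:
31: 17, 4, 0, 10, 20, 18 → 6
17: 4, 0, 10 → 3
4: 0 → 1
34: 0, 10, 20, 18 → 4
0: none → 0
10: none → 0
20: 18 → 1
18: none → 0
39: none → 0
Total inversions: 6 + 3 + 1 + 4 + 0 + 0 + 1 + 0 + 0 = 15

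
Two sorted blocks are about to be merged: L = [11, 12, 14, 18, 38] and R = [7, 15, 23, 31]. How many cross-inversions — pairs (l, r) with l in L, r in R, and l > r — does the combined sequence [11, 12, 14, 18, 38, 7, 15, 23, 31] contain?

Take each right-half value and tally the left-half values above it:
r = 7: 11, 12, 14, 18, 38 → 5
r = 15: 18, 38 → 2
r = 23: 38 → 1
r = 31: 38 → 1
Cross-inversions: 5 + 2 + 1 + 1 = 9

9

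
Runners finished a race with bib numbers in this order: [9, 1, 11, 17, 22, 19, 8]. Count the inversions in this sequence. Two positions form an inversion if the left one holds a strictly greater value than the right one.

There are 7 out-of-order pairs.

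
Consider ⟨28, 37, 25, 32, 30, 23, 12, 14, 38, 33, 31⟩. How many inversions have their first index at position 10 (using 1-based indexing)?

1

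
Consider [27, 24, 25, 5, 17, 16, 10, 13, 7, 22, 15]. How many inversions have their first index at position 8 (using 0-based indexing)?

0

The element at index 8 is 7.
Elements after it: 22, 15
None of them are smaller than 7.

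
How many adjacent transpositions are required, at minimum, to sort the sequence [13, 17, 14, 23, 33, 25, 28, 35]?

Minimum adjacent swaps = number of inversions (each swap of adjacent out-of-order elements removes one inversion and no swap can remove more).
Count inversions — for each element, later elements that are smaller:
13: none → 0
17: 14 → 1
14: none → 0
23: none → 0
33: 25, 28 → 2
25: none → 0
28: none → 0
35: none → 0
Total inversions: 0 + 1 + 0 + 0 + 2 + 0 + 0 + 0 = 3

There are 3 adjacent swaps.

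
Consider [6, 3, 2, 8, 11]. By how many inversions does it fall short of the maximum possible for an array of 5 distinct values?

7 inversions short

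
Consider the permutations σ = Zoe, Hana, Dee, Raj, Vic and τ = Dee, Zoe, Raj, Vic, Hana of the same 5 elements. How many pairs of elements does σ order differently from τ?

Discordant pairs: 4

Assign each item its position (1..5) in the first ordering, then rewrite the second ordering as that position sequence:
positions: Zoe→1, Hana→2, Dee→3, Raj→4, Vic→5
second ordering as positions: [3, 1, 4, 5, 2]
Discordant pairs = inversions in this position sequence.
3: 1, 2 → 2
1: 0
4: 2 → 1
5: 2 → 1
2: 0
Total: 2 + 0 + 1 + 1 + 0 = 4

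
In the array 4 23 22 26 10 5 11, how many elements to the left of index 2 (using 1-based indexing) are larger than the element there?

The element at index 2 is 23.
Elements before it: 4
None of them are larger than 23.

0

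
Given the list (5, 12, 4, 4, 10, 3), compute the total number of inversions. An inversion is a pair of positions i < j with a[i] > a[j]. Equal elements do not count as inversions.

Inversion pairs (indices are 0-based):
(0,2): 5 > 4
(0,3): 5 > 4
(0,5): 5 > 3
(1,2): 12 > 4
(1,3): 12 > 4
(1,4): 12 > 10
(1,5): 12 > 3
(2,5): 4 > 3
(3,5): 4 > 3
(4,5): 10 > 3
That's 10 pairs.

10 out-of-order pairs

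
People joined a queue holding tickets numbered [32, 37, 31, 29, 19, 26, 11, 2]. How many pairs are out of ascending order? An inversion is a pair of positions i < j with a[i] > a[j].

26 out-of-order pairs

Sweep left to right; for each value list the smaller values that follow it:
32: 6
37: 6
31: 5
29: 4
19: 2
26: 2
11: 1
2: 0
Sum: 6 + 6 + 5 + 4 + 2 + 2 + 1 + 0 = 26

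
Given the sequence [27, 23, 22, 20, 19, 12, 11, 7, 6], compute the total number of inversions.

Count, for each position, how many later elements it exceeds:
27: 8
23: 7
22: 6
20: 5
19: 4
12: 3
11: 2
7: 1
6: 0
Sum: 8 + 7 + 6 + 5 + 4 + 3 + 2 + 1 + 0 = 36

36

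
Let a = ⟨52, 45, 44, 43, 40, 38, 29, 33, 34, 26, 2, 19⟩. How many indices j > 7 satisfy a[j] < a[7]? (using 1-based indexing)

3

The element at index 7 is 29.
Elements after it: 33, 34, 26, 2, 19
Those smaller than 29: 26, 2, 19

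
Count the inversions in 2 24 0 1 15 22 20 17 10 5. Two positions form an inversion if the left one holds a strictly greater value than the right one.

22 inversions

Sweep left to right; for each value list the smaller values that follow it:
2: 2
24: 8
0: 0
1: 0
15: 2
22: 4
20: 3
17: 2
10: 1
5: 0
Sum: 2 + 8 + 0 + 0 + 2 + 4 + 3 + 2 + 1 + 0 = 22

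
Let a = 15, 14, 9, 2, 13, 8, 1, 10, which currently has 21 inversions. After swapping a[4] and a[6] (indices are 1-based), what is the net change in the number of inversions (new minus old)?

+1

Positions 4 and 6 hold 2 and 8; after swapping, the array is [15, 14, 9, 8, 13, 2, 1, 10].
For each element, count later entries that are smaller:
15 → 14, 9, 8, 13, 2, 1, 10 → 7
14 → 9, 8, 13, 2, 1, 10 → 6
9 → 8, 2, 1 → 3
8 → 2, 1 → 2
13 → 2, 1, 10 → 3
2 → 1 → 1
1 → none → 0
10 → none → 0
Sum: 7 + 6 + 3 + 2 + 3 + 1 + 0 + 0 = 22
Change: 22 − 21 = +1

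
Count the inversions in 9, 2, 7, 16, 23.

Out-of-order index pairs (1-indexed):
(1,2): 9 > 2
(1,3): 9 > 7
That's 2 pairs.

Out-of-order pairs: 2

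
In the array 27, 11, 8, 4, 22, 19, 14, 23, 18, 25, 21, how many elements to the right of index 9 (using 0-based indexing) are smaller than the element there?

The element at index 9 is 25.
Elements after it: 21
Those smaller than 25: 21

1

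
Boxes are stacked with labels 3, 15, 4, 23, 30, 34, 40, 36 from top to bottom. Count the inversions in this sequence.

Inversions: 2

For each element, count later entries that are smaller:
3: 0
15: 1
4: 0
23: 0
30: 0
34: 0
40: 1
36: 0
Sum: 0 + 1 + 0 + 0 + 0 + 0 + 1 + 0 = 2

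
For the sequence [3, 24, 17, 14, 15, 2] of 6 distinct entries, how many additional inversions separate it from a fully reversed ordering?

Maximum inversions for 6 distinct elements is C(6, 2) = 6·5/2 = 15.
Current inversions — for each element, count later smaller elements:
3: 1
24: 4
17: 3
14: 1
15: 1
2: 0
Current total: 1 + 4 + 3 + 1 + 1 + 0 = 10
Shortfall: 15 − 10 = 5

5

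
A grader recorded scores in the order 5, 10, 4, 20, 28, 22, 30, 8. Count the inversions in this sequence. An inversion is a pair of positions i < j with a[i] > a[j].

Count, for each position, how many later elements it exceeds:
5 → 4 → 1
10 → 4, 8 → 2
4 → none → 0
20 → 8 → 1
28 → 22, 8 → 2
22 → 8 → 1
30 → 8 → 1
8 → none → 0
Sum: 1 + 2 + 0 + 1 + 2 + 1 + 1 + 0 = 8

8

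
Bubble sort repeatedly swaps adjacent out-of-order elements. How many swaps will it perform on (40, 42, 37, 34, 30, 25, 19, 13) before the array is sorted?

27

Each adjacent swap fixes exactly one inversion, so the minimum swap count equals the number of inversions.
Count inversions — for each element, later elements that are smaller:
40: 37, 34, 30, 25, 19, 13 → 6
42: 37, 34, 30, 25, 19, 13 → 6
37: 34, 30, 25, 19, 13 → 5
34: 30, 25, 19, 13 → 4
30: 25, 19, 13 → 3
25: 19, 13 → 2
19: 13 → 1
13: none → 0
Total inversions: 6 + 6 + 5 + 4 + 3 + 2 + 1 + 0 = 27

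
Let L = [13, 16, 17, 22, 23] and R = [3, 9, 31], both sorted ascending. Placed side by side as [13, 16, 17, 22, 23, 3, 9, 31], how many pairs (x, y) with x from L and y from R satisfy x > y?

10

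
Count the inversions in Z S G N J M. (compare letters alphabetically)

Inversions: 11

Sweep left to right; for each value list the smaller values that follow it:
Z: 5
S: 4
G: 0
N: 2
J: 0
M: 0
Sum: 5 + 4 + 0 + 2 + 0 + 0 = 11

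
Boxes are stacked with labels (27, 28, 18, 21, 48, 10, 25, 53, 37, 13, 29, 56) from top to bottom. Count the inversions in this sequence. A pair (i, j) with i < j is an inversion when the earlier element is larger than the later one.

Element-by-element contributions:
27 → 18, 21, 10, 25, 13 → 5
28 → 18, 21, 10, 25, 13 → 5
18 → 10, 13 → 2
21 → 10, 13 → 2
48 → 10, 25, 37, 13, 29 → 5
10 → none → 0
25 → 13 → 1
53 → 37, 13, 29 → 3
37 → 13, 29 → 2
13 → none → 0
29 → none → 0
56 → none → 0
Sum: 5 + 5 + 2 + 2 + 5 + 0 + 1 + 3 + 2 + 0 + 0 + 0 = 25

25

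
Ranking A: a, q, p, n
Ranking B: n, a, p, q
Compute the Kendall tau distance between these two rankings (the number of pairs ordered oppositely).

There are 4 discordant pairs.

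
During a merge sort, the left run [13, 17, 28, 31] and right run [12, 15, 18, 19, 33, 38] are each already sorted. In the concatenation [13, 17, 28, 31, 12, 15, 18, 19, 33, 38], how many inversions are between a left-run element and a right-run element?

11

Take each right-half value and tally the left-half values above it:
r = 12: 13, 17, 28, 31 → 4
r = 15: 17, 28, 31 → 3
r = 18: 28, 31 → 2
r = 19: 28, 31 → 2
r = 33: none → 0
r = 38: none → 0
Cross-inversions: 4 + 3 + 2 + 2 + 0 + 0 = 11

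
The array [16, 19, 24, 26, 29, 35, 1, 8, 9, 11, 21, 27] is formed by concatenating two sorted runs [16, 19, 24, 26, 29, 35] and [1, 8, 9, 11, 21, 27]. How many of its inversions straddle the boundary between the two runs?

Take each right-half value and tally the left-half values above it:
r = 1: 16, 19, 24, 26, 29, 35 → 6
r = 8: 16, 19, 24, 26, 29, 35 → 6
r = 9: 16, 19, 24, 26, 29, 35 → 6
r = 11: 16, 19, 24, 26, 29, 35 → 6
r = 21: 24, 26, 29, 35 → 4
r = 27: 29, 35 → 2
Cross-inversions: 6 + 6 + 6 + 6 + 4 + 2 = 30

There are 30 cross-inversions.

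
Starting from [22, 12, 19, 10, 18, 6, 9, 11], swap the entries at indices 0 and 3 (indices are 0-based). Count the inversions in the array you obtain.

Positions 0 and 3 hold 22 and 10; after swapping, the array is [10, 12, 19, 22, 18, 6, 9, 11].
For each element, count later entries that are smaller:
10 → 6, 9 → 2
12 → 6, 9, 11 → 3
19 → 18, 6, 9, 11 → 4
22 → 18, 6, 9, 11 → 4
18 → 6, 9, 11 → 3
6 → none → 0
9 → none → 0
11 → none → 0
Sum: 2 + 3 + 4 + 4 + 3 + 0 + 0 + 0 = 16

16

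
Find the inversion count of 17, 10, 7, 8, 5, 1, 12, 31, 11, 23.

19

Element-by-element contributions:
17: 7
10: 4
7: 2
8: 2
5: 1
1: 0
12: 1
31: 2
11: 0
23: 0
Sum: 7 + 4 + 2 + 2 + 1 + 0 + 1 + 2 + 0 + 0 = 19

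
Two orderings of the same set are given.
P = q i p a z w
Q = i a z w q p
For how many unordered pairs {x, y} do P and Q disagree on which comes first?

There are 7 disagreeing pairs.

Assign each item its position (1..6) in the first ordering, then rewrite the second ordering as that position sequence:
positions: q→1, i→2, p→3, a→4, z→5, w→6
second ordering as positions: [2, 4, 5, 6, 1, 3]
Discordant pairs = inversions in this position sequence.
2: 1 → 1
4: 1, 3 → 2
5: 1, 3 → 2
6: 1, 3 → 2
1: 0
3: 0
Total: 1 + 2 + 2 + 2 + 0 + 0 = 7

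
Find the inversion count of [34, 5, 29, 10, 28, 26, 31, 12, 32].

There are 16 out-of-order pairs.

Element-by-element contributions:
34: 8
5: 0
29: 4
10: 0
28: 2
26: 1
31: 1
12: 0
32: 0
Sum: 8 + 0 + 4 + 0 + 2 + 1 + 1 + 0 + 0 = 16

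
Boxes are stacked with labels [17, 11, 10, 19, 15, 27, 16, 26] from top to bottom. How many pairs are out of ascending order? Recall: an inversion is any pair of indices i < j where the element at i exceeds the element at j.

9

Count, for each position, how many later elements it exceeds:
17: 4
11: 1
10: 0
19: 2
15: 0
27: 2
16: 0
26: 0
Sum: 4 + 1 + 0 + 2 + 0 + 2 + 0 + 0 = 9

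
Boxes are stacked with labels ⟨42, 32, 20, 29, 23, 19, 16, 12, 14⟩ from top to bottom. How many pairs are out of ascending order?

33

Sweep left to right; for each value list the smaller values that follow it:
42 → 32, 20, 29, 23, 19, 16, 12, 14 → 8
32 → 20, 29, 23, 19, 16, 12, 14 → 7
20 → 19, 16, 12, 14 → 4
29 → 23, 19, 16, 12, 14 → 5
23 → 19, 16, 12, 14 → 4
19 → 16, 12, 14 → 3
16 → 12, 14 → 2
12 → none → 0
14 → none → 0
Sum: 8 + 7 + 4 + 5 + 4 + 3 + 2 + 0 + 0 = 33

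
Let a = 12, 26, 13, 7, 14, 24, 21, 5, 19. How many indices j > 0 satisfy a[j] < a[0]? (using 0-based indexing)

2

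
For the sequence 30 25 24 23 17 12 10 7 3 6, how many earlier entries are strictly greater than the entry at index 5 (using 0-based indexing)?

The element at index 5 is 12.
Elements before it: 30, 25, 24, 23, 17
Those larger than 12: 30, 25, 24, 23, 17

5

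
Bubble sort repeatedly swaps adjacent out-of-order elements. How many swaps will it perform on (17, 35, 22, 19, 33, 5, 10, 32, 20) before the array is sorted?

Each adjacent swap fixes exactly one inversion, so the minimum swap count equals the number of inversions.
Count inversions — for each element, later elements that are smaller:
17: 5, 10 → 2
35: 22, 19, 33, 5, 10, 32, 20 → 7
22: 19, 5, 10, 20 → 4
19: 5, 10 → 2
33: 5, 10, 32, 20 → 4
5: none → 0
10: none → 0
32: 20 → 1
20: none → 0
Total inversions: 2 + 7 + 4 + 2 + 4 + 0 + 0 + 1 + 0 = 20

Swaps: 20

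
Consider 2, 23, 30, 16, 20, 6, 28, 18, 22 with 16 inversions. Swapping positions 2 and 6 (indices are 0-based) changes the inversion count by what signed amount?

-1

Positions 2 and 6 hold 30 and 28; after swapping, the array is [2, 23, 28, 16, 20, 6, 30, 18, 22].
Element-by-element contributions:
2 → none → 0
23 → 16, 20, 6, 18, 22 → 5
28 → 16, 20, 6, 18, 22 → 5
16 → 6 → 1
20 → 6, 18 → 2
6 → none → 0
30 → 18, 22 → 2
18 → none → 0
22 → none → 0
Sum: 0 + 5 + 5 + 1 + 2 + 0 + 2 + 0 + 0 = 15
Change: 15 − 16 = -1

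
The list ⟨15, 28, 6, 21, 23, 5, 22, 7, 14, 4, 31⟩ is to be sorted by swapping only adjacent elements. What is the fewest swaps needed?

Minimum adjacent swaps = number of inversions (each swap of adjacent out-of-order elements removes one inversion and no swap can remove more).
Count inversions — for each element, later elements that are smaller:
15: 6, 5, 7, 14, 4 → 5
28: 6, 21, 23, 5, 22, 7, 14, 4 → 8
6: 5, 4 → 2
21: 5, 7, 14, 4 → 4
23: 5, 22, 7, 14, 4 → 5
5: 4 → 1
22: 7, 14, 4 → 3
7: 4 → 1
14: 4 → 1
4: none → 0
31: none → 0
Total inversions: 5 + 8 + 2 + 4 + 5 + 1 + 3 + 1 + 1 + 0 + 0 = 30

30 swaps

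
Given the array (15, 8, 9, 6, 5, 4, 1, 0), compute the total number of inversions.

27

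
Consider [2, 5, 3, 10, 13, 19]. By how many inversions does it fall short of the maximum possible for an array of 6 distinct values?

14 inversions short

Maximum inversions for 6 distinct elements is C(6, 2) = 6·5/2 = 15.
Current inversions — for each element, count later smaller elements:
2: 0
5: 1
3: 0
10: 0
13: 0
19: 0
Current total: 0 + 1 + 0 + 0 + 0 + 0 = 1
Shortfall: 15 − 1 = 14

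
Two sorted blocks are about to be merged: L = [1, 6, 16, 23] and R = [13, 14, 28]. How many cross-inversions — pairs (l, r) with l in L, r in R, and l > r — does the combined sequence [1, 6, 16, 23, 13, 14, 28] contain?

Cross-inversions: 4

Take each right-half value and tally the left-half values above it:
r = 13: 16, 23 → 2
r = 14: 16, 23 → 2
r = 28: none → 0
Cross-inversions: 2 + 2 + 0 = 4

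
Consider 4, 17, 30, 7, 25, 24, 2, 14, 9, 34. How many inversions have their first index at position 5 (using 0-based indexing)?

The element at index 5 is 24.
Elements after it: 2, 14, 9, 34
Those smaller than 24: 2, 14, 9

3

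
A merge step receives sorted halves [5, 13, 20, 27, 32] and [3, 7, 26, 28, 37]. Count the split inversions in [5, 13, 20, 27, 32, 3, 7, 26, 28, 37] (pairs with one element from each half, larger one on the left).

12

Count, for every r in R, how many entries of L exceed r:
r = 3: 5, 13, 20, 27, 32 → 5
r = 7: 13, 20, 27, 32 → 4
r = 26: 27, 32 → 2
r = 28: 32 → 1
r = 37: none → 0
Cross-inversions: 5 + 4 + 2 + 1 + 0 = 12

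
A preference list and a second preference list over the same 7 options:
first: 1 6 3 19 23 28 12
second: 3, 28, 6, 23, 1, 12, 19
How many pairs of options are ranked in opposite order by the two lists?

10

Assign each item its position (1..7) in the first ordering, then rewrite the second ordering as that position sequence:
positions: 1→1, 6→2, 3→3, 19→4, 23→5, 28→6, 12→7
second ordering as positions: [3, 6, 2, 5, 1, 7, 4]
Discordant pairs = inversions in this position sequence.
3: 2, 1 → 2
6: 2, 5, 1, 4 → 4
2: 1 → 1
5: 1, 4 → 2
1: 0
7: 4 → 1
4: 0
Total: 2 + 4 + 1 + 2 + 0 + 1 + 0 = 10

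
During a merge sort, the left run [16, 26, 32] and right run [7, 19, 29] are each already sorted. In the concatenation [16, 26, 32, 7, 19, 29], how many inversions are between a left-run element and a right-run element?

Split inversions: 6

Take each right-half value and tally the left-half values above it:
r = 7: 16, 26, 32 → 3
r = 19: 26, 32 → 2
r = 29: 32 → 1
Cross-inversions: 3 + 2 + 1 = 6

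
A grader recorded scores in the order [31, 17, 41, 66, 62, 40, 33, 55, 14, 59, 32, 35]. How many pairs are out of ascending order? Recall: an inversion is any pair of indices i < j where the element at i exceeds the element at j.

Count, for each position, how many later elements it exceeds:
31: 2
17: 1
41: 5
66: 8
62: 7
40: 4
33: 2
55: 3
14: 0
59: 2
32: 0
35: 0
Sum: 2 + 1 + 5 + 8 + 7 + 4 + 2 + 3 + 0 + 2 + 0 + 0 = 34

34 inversions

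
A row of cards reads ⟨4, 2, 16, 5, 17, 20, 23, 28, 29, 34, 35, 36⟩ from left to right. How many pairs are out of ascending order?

For each element, count later entries that are smaller:
4 → 2 → 1
2 → none → 0
16 → 5 → 1
5 → none → 0
17 → none → 0
20 → none → 0
23 → none → 0
28 → none → 0
29 → none → 0
34 → none → 0
35 → none → 0
36 → none → 0
Sum: 1 + 0 + 1 + 0 + 0 + 0 + 0 + 0 + 0 + 0 + 0 + 0 = 2

2 inversions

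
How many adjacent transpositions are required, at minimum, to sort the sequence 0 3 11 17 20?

There are 0 adjacent swaps.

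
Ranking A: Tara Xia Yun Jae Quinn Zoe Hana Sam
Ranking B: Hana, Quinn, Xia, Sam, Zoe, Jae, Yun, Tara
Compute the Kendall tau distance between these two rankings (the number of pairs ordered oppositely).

21

Assign each item its position (1..8) in the first ordering, then rewrite the second ordering as that position sequence:
positions: Tara→1, Xia→2, Yun→3, Jae→4, Quinn→5, Zoe→6, Hana→7, Sam→8
second ordering as positions: [7, 5, 2, 8, 6, 4, 3, 1]
Discordant pairs = inversions in this position sequence.
7: 5, 2, 6, 4, 3, 1 → 6
5: 2, 4, 3, 1 → 4
2: 1 → 1
8: 6, 4, 3, 1 → 4
6: 4, 3, 1 → 3
4: 3, 1 → 2
3: 1 → 1
1: 0
Total: 6 + 4 + 1 + 4 + 3 + 2 + 1 + 0 = 21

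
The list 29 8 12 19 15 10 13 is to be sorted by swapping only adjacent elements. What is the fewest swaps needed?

12

Minimum adjacent swaps = number of inversions (each swap of adjacent out-of-order elements removes one inversion and no swap can remove more).
Count inversions — for each element, later elements that are smaller:
29: 8, 12, 19, 15, 10, 13 → 6
8: none → 0
12: 10 → 1
19: 15, 10, 13 → 3
15: 10, 13 → 2
10: none → 0
13: none → 0
Total inversions: 6 + 0 + 1 + 3 + 2 + 0 + 0 = 12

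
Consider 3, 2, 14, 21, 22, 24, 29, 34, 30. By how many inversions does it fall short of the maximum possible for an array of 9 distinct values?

34 inversions short

Maximum inversions for 9 distinct elements is C(9, 2) = 9·8/2 = 36.
Current inversions — for each element, count later smaller elements:
3: 1
2: 0
14: 0
21: 0
22: 0
24: 0
29: 0
34: 1
30: 0
Current total: 1 + 0 + 0 + 0 + 0 + 0 + 0 + 1 + 0 = 2
Shortfall: 36 − 2 = 34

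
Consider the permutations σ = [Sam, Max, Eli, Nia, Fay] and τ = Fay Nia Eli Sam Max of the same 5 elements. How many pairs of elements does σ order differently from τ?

Assign each item its position (1..5) in the first ordering, then rewrite the second ordering as that position sequence:
positions: Sam→1, Max→2, Eli→3, Nia→4, Fay→5
second ordering as positions: [5, 4, 3, 1, 2]
Discordant pairs = inversions in this position sequence.
5: 4, 3, 1, 2 → 4
4: 3, 1, 2 → 3
3: 1, 2 → 2
1: 0
2: 0
Total: 4 + 3 + 2 + 0 + 0 = 9

9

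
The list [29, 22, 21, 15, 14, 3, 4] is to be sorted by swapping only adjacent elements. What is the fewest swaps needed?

Minimum adjacent swaps = number of inversions (each swap of adjacent out-of-order elements removes one inversion and no swap can remove more).
Count inversions — for each element, later elements that are smaller:
29: 22, 21, 15, 14, 3, 4 → 6
22: 21, 15, 14, 3, 4 → 5
21: 15, 14, 3, 4 → 4
15: 14, 3, 4 → 3
14: 3, 4 → 2
3: none → 0
4: none → 0
Total inversions: 6 + 5 + 4 + 3 + 2 + 0 + 0 = 20

Swaps: 20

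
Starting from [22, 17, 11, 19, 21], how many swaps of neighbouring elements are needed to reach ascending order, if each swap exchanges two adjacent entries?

5

Each adjacent swap fixes exactly one inversion, so the minimum swap count equals the number of inversions.
Count inversions — for each element, later elements that are smaller:
22: 17, 11, 19, 21 → 4
17: 11 → 1
11: none → 0
19: none → 0
21: none → 0
Total inversions: 4 + 1 + 0 + 0 + 0 = 5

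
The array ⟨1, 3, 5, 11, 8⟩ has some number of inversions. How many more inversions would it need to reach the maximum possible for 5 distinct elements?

9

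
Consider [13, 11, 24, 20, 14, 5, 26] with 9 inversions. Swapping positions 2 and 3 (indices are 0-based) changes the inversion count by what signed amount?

Positions 2 and 3 hold 24 and 20; after swapping, the array is [13, 11, 20, 24, 14, 5, 26].
Count, for each position, how many later elements it exceeds:
13: 2
11: 1
20: 2
24: 2
14: 1
5: 0
26: 0
Sum: 2 + 1 + 2 + 2 + 1 + 0 + 0 = 8
Change: 8 − 9 = -1

-1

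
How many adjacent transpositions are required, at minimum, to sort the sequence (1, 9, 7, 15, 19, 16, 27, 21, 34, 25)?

Each adjacent swap fixes exactly one inversion, so the minimum swap count equals the number of inversions.
Count inversions — for each element, later elements that are smaller:
1: none → 0
9: 7 → 1
7: none → 0
15: none → 0
19: 16 → 1
16: none → 0
27: 21, 25 → 2
21: none → 0
34: 25 → 1
25: none → 0
Total inversions: 0 + 1 + 0 + 0 + 1 + 0 + 2 + 0 + 1 + 0 = 5

Swaps: 5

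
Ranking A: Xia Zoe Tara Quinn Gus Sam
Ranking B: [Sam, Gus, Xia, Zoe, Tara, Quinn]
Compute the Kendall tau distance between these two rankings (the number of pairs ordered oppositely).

Assign each item its position (1..6) in the first ordering, then rewrite the second ordering as that position sequence:
positions: Xia→1, Zoe→2, Tara→3, Quinn→4, Gus→5, Sam→6
second ordering as positions: [6, 5, 1, 2, 3, 4]
Discordant pairs = inversions in this position sequence.
6: 5, 1, 2, 3, 4 → 5
5: 1, 2, 3, 4 → 4
1: 0
2: 0
3: 0
4: 0
Total: 5 + 4 + 0 + 0 + 0 + 0 = 9

There are 9 discordant pairs.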